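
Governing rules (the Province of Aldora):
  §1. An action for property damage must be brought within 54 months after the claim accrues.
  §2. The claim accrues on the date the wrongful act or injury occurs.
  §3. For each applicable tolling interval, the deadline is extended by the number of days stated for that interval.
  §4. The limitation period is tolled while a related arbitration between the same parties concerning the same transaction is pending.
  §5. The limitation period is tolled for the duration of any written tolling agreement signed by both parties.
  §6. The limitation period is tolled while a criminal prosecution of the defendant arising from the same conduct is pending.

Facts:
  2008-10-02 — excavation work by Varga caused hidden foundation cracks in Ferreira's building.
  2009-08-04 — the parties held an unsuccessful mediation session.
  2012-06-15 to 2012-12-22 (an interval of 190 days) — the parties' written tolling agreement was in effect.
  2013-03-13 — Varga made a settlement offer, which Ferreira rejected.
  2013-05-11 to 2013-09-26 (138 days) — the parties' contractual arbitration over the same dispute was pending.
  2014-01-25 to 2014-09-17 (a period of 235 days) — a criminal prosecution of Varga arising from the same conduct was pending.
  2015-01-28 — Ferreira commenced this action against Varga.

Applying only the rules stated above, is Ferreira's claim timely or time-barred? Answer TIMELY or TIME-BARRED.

TIME-BARRED

The claim accrued on 2008-10-02, the date of the act.
The untolled deadline — 54 months after 2008-10-02 — is 2013-04-02.
Because the written tolling agreement ran from 2012-06-15 to 2012-12-22, the deadline is extended by 190 days to 2013-10-09.
Because the pending related arbitration ran from 2013-05-11 to 2013-09-26, the deadline is extended by 138 days to 2014-02-24.
The pending criminal prosecution from 2014-01-25 to 2014-09-17 tolled the period for 235 days, extending the deadline to 2014-10-17.
The other events in the timeline have no effect on the limitation period under the stated rules.
The 2015-01-28 filing falls after the 2014-10-17 deadline; the claim is time-barred.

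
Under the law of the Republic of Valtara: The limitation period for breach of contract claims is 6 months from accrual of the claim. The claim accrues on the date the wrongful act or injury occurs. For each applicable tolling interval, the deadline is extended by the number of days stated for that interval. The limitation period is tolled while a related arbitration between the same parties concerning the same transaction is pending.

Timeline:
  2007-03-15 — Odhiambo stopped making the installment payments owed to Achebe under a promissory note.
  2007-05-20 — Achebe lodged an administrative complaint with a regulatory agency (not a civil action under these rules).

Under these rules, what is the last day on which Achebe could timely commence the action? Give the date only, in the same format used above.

2007-09-15

The limitation period began to run on 2007-03-15.
Adding the 6 months base period to 2007-03-15 gives a deadline of 2007-09-15, before any tolling.
None of the other events listed affects the running of the period under the stated rules.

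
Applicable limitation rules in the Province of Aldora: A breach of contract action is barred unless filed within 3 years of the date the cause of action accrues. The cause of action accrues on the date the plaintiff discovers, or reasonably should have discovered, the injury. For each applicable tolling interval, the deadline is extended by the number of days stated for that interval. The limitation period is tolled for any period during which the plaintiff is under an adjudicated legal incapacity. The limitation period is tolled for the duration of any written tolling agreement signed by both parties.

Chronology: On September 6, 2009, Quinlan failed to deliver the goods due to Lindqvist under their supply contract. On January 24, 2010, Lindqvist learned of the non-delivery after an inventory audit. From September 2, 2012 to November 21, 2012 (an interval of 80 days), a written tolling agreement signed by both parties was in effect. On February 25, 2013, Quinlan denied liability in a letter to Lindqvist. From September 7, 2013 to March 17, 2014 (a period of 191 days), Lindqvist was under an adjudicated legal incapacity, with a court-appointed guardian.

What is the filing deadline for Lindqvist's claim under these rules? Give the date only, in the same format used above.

The claim did not accrue until Lindqvist discovered the injury on January 24, 2010; the September 6, 2009 act date does not start the clock under the stated rule.
3 years from January 24, 2010 is January 24, 2013.
The period was tolled for 80 days by the written tolling agreement (September 2, 2012 to November 21, 2012), pushing the deadline to April 14, 2013.
The plaintiff's legal incapacity from September 7, 2013 to March 17, 2014 began after the period had already run on April 14, 2013, so it has no tolling effect.
None of the other events listed affects the running of the period under the stated rules.

April 14, 2013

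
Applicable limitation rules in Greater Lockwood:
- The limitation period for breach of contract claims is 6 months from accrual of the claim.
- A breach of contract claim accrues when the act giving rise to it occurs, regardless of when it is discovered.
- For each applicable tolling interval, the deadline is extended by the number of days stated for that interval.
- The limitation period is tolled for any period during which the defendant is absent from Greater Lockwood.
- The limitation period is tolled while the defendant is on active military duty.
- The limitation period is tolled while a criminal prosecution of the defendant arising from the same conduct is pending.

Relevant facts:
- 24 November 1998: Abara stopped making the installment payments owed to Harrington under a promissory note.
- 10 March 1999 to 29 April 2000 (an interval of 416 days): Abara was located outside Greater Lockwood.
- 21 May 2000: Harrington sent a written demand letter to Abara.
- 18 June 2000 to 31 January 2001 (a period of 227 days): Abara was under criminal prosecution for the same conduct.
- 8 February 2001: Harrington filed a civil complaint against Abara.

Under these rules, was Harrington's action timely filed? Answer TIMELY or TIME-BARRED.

TIMELY

The claim accrued on 24 November 1998, the date of the act.
Adding the 6 months base period to 24 November 1998 gives a deadline of 24 May 1999, before any tolling.
The defendant's absence from the jurisdiction from 10 March 1999 to 29 April 2000 tolled the period for 416 days, extending the deadline to 13 July 2000.
The period was tolled for 227 days by the pending criminal prosecution (18 June 2000 to 31 January 2001), pushing the deadline to 25 February 2001.
Nothing else in the chronology tolls or restarts the period.
The 8 February 2001 filing precedes the 25 February 2001 deadline; the claim is timely.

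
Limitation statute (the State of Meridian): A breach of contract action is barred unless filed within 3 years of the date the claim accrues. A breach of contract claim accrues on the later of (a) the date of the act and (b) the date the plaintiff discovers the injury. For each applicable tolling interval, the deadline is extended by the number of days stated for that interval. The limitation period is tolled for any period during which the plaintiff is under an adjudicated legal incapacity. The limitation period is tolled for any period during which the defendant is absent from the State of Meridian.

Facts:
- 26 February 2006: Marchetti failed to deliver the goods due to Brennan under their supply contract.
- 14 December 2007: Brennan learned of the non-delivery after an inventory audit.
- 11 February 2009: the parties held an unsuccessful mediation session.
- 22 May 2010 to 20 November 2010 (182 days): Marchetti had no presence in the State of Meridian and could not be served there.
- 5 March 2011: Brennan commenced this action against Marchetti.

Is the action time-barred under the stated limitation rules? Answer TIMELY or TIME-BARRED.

The claim accrued on 14 December 2007 — the later of the 26 February 2006 act and the 14 December 2007 discovery.
3 years from 14 December 2007 is 14 December 2010.
The period was tolled for 182 days by the defendant's absence from the jurisdiction (22 May 2010 to 20 November 2010), pushing the deadline to 14 June 2011.
Nothing else in the chronology tolls or restarts the period.
The 5 March 2011 filing precedes the 14 June 2011 deadline; the claim is timely.

TIMELY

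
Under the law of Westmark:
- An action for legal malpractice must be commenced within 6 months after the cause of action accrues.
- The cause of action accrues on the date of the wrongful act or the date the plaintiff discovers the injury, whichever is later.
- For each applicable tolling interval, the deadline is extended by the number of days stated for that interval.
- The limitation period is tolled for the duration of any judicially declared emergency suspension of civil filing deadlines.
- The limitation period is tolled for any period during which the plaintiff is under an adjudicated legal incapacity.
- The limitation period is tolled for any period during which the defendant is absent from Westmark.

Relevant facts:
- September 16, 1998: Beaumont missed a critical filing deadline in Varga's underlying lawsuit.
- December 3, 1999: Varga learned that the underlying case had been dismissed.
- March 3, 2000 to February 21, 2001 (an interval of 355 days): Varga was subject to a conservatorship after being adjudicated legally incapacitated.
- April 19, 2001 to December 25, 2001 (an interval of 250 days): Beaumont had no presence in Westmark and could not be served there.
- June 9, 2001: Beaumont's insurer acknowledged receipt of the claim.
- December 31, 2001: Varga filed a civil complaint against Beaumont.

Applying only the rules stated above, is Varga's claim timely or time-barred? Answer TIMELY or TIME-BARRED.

Taking the later of the act (September 16, 1998) and discovery (December 3, 1999), the claim accrued on December 3, 1999.
The untolled deadline — 6 months after December 3, 1999 — is June 3, 2000.
The plaintiff's legal incapacity from March 3, 2000 to February 21, 2001 tolled the period for 355 days, extending the deadline to May 24, 2001.
The defendant's absence from the jurisdiction from April 19, 2001 to December 25, 2001 tolled the period for 250 days, extending the deadline to January 29, 2002.
Nothing else in the chronology tolls or restarts the period.
Varga filed on December 31, 2001, before the January 29, 2002 deadline, so the action is timely.

TIMELY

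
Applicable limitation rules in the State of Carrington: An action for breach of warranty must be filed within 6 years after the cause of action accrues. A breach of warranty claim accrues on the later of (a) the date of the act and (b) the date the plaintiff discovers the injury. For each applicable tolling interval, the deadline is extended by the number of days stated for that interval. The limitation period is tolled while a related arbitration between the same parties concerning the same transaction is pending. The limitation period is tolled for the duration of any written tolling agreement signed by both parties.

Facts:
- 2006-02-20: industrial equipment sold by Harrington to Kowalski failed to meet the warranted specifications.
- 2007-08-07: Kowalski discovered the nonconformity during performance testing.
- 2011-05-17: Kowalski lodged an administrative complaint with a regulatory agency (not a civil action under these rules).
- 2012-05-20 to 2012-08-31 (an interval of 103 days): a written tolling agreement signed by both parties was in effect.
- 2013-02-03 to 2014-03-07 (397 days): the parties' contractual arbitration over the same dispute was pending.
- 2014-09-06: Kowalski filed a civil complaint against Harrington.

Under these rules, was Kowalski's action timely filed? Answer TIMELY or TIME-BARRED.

TIMELY

The claim accrued on 2007-08-07 — the later of the 2006-02-20 act and the 2007-08-07 discovery.
Adding the 6 years base period to 2007-08-07 gives a deadline of 2013-08-07, before any tolling.
The period was tolled for 103 days by the written tolling agreement (2012-05-20 to 2012-08-31), pushing the deadline to 2013-11-18.
Because the pending related arbitration ran from 2013-02-03 to 2014-03-07, the deadline is extended by 397 days to 2014-12-20.
Nothing else in the chronology tolls or restarts the period.
Kowalski filed on 2014-09-06, before the 2014-12-20 deadline, so the action is timely.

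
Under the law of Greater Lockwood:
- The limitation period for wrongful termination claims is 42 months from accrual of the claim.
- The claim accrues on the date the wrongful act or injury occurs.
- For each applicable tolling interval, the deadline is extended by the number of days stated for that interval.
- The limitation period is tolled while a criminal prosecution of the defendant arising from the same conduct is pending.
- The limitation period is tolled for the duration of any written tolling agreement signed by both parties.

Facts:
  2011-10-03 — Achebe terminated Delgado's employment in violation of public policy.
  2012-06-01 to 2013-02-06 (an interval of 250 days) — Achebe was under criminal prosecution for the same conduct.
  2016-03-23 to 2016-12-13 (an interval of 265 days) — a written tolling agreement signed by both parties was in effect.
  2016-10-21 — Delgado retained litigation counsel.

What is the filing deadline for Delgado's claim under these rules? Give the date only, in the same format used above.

2015-12-09

The claim accrued on 2011-10-03, when the wrongful act occurred.
Adding the 42 months base period to 2011-10-03 gives a deadline of 2015-04-03, before any tolling.
Because the pending criminal prosecution ran from 2012-06-01 to 2013-02-06, the deadline is extended by 250 days to 2015-12-09.
The written tolling agreement starting 2016-03-23 came too late — the period had run on 2015-12-09 — and so does not extend the deadline.
The other events in the timeline have no effect on the limitation period under the stated rules.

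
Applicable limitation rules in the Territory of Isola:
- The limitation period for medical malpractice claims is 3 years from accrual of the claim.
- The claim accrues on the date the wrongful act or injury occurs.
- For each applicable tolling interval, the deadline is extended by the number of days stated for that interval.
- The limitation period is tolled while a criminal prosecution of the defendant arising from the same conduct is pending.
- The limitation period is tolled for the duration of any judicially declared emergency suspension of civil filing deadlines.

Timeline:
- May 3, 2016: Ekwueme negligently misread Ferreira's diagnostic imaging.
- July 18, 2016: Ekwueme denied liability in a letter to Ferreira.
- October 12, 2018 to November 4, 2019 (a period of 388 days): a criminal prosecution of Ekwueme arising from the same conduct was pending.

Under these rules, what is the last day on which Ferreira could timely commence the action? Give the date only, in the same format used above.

The claim accrued on May 3, 2016, the date of the act.
The untolled deadline — 3 years after May 3, 2016 — is May 3, 2019.
Because the pending criminal prosecution ran from October 12, 2018 to November 4, 2019, the deadline is extended by 388 days to May 25, 2020.
None of the other events listed affects the running of the period under the stated rules.

May 25, 2020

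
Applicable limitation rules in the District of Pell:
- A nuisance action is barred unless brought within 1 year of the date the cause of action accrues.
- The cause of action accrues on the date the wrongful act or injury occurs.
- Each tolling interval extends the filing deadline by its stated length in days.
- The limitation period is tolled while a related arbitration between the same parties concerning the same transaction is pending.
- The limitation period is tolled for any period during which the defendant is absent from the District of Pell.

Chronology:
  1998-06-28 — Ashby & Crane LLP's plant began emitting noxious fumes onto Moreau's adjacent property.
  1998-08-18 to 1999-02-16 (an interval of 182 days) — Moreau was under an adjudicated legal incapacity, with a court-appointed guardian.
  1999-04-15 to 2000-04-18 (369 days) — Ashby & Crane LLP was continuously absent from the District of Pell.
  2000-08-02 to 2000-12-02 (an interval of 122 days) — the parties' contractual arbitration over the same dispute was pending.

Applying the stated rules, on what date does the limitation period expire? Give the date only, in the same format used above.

2000-07-01

The limitation period began to run on 1998-06-28.
The untolled deadline — 1 year after 1998-06-28 — is 1999-06-28.
The defendant's absence from the jurisdiction from 1999-04-15 to 2000-04-18 tolled the period for 369 days, extending the deadline to 2000-07-01.
The pending related arbitration from 2000-08-02 to 2000-12-02 began after the period had already run on 2000-07-01, so it has no tolling effect.
Although the plaintiff's incapacity ran from 1998-08-18 to 1999-02-16, the stated rules do not make that a tolling event, so it is disregarded.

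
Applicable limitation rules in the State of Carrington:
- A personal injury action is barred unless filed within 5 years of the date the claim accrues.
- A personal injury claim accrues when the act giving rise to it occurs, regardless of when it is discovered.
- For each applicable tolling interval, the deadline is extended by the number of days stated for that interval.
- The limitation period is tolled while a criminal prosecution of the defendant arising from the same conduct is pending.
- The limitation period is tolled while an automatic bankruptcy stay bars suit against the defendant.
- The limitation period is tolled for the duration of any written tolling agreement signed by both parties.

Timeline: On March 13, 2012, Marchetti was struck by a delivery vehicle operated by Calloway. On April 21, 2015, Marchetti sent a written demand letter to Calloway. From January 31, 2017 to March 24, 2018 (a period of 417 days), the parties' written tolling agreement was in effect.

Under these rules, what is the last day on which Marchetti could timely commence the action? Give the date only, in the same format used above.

The limitation period began to run on March 13, 2012.
5 years from March 13, 2012 is March 13, 2017.
The period was tolled for 417 days by the written tolling agreement (January 31, 2017 to March 24, 2018), pushing the deadline to May 4, 2018.
None of the other events listed affects the running of the period under the stated rules.

May 4, 2018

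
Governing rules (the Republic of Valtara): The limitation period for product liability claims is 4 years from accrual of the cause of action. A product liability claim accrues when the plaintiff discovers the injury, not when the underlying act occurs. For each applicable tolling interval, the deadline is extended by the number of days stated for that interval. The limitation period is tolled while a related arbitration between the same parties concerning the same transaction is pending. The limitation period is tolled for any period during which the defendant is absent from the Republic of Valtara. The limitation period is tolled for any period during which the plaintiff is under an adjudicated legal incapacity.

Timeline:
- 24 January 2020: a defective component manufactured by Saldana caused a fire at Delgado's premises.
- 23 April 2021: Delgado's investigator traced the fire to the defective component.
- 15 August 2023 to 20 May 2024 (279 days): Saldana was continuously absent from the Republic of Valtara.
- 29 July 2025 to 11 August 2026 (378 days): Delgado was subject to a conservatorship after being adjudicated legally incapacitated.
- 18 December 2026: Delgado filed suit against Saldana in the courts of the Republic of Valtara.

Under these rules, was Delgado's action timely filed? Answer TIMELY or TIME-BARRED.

TIMELY

The claim did not accrue until Delgado discovered the injury on 23 April 2021; the 24 January 2020 act date does not start the clock under the stated rule.
Adding the 4 years base period to 23 April 2021 gives a deadline of 23 April 2025, before any tolling.
The period was tolled for 279 days by the defendant's absence from the jurisdiction (15 August 2023 to 20 May 2024), pushing the deadline to 27 January 2026.
The plaintiff's legal incapacity from 29 July 2025 to 11 August 2026 tolled the period for 378 days, extending the deadline to 9 February 2027.
Filing on 18 December 2026 beat the 9 February 2027 deadline — the action is timely.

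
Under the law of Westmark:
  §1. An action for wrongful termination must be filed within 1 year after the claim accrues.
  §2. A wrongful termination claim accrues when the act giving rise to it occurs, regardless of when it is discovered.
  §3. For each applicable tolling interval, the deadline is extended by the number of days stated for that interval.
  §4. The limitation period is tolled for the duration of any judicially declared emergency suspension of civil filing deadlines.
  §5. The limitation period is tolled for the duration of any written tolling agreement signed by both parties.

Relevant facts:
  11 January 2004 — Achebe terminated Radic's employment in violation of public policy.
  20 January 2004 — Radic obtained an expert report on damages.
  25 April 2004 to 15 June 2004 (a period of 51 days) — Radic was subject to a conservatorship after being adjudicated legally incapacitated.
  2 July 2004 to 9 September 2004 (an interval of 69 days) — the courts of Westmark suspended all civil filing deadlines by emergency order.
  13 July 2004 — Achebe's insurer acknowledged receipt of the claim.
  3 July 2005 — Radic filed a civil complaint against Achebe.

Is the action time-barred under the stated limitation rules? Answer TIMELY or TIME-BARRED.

TIME-BARRED

The claim accrued on 11 January 2004, when the wrongful act occurred.
The untolled deadline — 1 year after 11 January 2004 — is 11 January 2005.
The period was tolled for 69 days by the emergency suspension of filing deadlines (2 July 2004 to 9 September 2004), pushing the deadline to 21 March 2005.
The plaintiff's legal incapacity from 25 April 2004 to 15 June 2004 does not toll the period, because no stated rule makes the plaintiff's incapacity a tolling event.
The other events in the timeline have no effect on the limitation period under the stated rules.
Filing on 3 July 2005 missed the 21 March 2005 deadline — the action is time-barred.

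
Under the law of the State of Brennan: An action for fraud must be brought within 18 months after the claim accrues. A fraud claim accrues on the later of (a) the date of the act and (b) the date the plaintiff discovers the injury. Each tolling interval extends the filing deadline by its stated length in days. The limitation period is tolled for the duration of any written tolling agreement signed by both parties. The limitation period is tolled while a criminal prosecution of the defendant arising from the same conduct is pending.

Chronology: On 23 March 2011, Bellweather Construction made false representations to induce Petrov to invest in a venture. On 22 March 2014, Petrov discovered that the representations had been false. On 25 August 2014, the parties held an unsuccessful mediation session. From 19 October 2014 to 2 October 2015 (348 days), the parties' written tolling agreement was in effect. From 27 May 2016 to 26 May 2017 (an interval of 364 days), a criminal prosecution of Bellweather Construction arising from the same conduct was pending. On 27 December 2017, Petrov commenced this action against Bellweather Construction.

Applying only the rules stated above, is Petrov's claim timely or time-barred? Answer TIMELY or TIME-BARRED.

TIME-BARRED

The claim accrued on 22 March 2014 — the later of the 23 March 2011 act and the 22 March 2014 discovery.
The untolled deadline — 18 months after 22 March 2014 — is 22 September 2015.
Because the written tolling agreement ran from 19 October 2014 to 2 October 2015, the deadline is extended by 348 days to 4 September 2016.
The period was tolled for 364 days by the pending criminal prosecution (27 May 2016 to 26 May 2017), pushing the deadline to 3 September 2017.
Nothing else in the chronology tolls or restarts the period.
The 27 December 2017 filing falls after the 3 September 2017 deadline; the claim is time-barred.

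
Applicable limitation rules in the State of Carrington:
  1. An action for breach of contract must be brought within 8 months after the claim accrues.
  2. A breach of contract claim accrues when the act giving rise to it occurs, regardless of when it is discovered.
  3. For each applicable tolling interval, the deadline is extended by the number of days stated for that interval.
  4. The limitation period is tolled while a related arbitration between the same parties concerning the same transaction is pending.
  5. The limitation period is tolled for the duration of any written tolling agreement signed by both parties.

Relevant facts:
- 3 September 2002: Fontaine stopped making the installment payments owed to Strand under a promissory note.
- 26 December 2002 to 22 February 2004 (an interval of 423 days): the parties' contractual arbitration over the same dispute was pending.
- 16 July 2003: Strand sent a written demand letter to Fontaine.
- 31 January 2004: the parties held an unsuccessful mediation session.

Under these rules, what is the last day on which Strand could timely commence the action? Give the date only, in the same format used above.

29 June 2004

The limitation period began to run on 3 September 2002.
Adding the 8 months base period to 3 September 2002 gives a deadline of 3 May 2003, before any tolling.
The period was tolled for 423 days by the pending related arbitration (26 December 2002 to 22 February 2004), pushing the deadline to 29 June 2004.
Nothing else in the chronology tolls or restarts the period.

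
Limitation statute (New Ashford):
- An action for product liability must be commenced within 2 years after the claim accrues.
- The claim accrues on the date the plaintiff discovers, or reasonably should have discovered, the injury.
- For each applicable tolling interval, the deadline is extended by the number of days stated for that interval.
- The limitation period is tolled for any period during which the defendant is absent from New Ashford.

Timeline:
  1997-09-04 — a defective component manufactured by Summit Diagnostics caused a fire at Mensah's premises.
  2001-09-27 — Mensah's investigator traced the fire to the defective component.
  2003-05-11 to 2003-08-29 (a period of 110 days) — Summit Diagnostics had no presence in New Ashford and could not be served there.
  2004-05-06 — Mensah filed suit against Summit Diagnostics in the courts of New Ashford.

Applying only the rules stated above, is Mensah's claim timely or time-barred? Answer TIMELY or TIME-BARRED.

TIME-BARRED

The claim did not accrue until Mensah discovered the injury on 2001-09-27; the 1997-09-04 act date does not start the clock under the stated rule.
The untolled deadline — 2 years after 2001-09-27 — is 2003-09-27.
The defendant's absence from the jurisdiction from 2003-05-11 to 2003-08-29 tolled the period for 110 days, extending the deadline to 2004-01-15.
Filing on 2004-05-06 missed the 2004-01-15 deadline — the action is time-barred.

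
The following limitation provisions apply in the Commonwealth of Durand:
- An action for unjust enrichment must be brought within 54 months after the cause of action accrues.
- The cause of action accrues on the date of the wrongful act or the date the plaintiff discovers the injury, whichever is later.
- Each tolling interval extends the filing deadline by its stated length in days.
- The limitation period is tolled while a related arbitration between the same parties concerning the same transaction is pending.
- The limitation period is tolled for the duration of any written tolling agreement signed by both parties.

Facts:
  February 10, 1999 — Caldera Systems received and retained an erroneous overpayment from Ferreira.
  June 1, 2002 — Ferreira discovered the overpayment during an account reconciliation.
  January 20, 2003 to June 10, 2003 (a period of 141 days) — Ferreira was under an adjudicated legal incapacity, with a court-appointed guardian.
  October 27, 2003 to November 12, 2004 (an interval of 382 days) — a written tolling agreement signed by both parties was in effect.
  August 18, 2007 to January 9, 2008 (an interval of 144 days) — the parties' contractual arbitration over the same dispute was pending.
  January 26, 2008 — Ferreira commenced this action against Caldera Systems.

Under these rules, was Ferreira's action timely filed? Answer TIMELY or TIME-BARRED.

The claim accrued on June 1, 2002 — the later of the February 10, 1999 act and the June 1, 2002 discovery.
Adding the 54 months base period to June 1, 2002 gives a deadline of December 1, 2006, before any tolling.
The period was tolled for 382 days by the written tolling agreement (October 27, 2003 to November 12, 2004), pushing the deadline to December 18, 2007.
Because the pending related arbitration ran from August 18, 2007 to January 9, 2008, the deadline is extended by 144 days to May 10, 2008.
Although the plaintiff's incapacity ran from January 20, 2003 to June 10, 2003, the stated rules do not make that a tolling event, so it is disregarded.
Filing on January 26, 2008 beat the May 10, 2008 deadline — the action is timely.

TIMELY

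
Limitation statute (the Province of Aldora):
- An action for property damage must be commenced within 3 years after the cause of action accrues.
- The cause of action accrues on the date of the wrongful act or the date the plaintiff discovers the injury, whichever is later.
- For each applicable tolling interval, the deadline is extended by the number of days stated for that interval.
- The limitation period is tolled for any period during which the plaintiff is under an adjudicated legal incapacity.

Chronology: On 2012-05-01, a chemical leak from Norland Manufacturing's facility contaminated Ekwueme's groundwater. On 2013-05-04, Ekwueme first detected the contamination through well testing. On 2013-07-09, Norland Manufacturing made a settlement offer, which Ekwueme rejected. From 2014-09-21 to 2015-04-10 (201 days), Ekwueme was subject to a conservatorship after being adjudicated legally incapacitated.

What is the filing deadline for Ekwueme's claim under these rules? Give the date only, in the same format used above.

Taking the later of the act (2012-05-01) and discovery (2013-05-04), the claim accrued on 2013-05-04.
3 years from 2013-05-04 is 2016-05-04.
The period was tolled for 201 days by the plaintiff's legal incapacity (2014-09-21 to 2015-04-10), pushing the deadline to 2016-11-21.
None of the other events listed affects the running of the period under the stated rules.

2016-11-21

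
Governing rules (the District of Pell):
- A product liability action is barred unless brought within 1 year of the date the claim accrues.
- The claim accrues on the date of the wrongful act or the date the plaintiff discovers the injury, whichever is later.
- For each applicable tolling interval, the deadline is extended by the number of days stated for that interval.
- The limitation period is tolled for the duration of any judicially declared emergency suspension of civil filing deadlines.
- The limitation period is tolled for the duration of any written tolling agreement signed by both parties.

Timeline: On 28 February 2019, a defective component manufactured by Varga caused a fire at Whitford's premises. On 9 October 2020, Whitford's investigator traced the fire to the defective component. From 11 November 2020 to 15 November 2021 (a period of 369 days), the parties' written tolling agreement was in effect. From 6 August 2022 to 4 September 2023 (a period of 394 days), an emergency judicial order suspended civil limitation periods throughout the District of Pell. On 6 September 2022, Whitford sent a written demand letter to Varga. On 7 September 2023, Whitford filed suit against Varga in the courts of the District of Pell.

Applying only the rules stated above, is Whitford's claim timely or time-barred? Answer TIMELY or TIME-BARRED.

Because discovery on 9 October 2020 post-dates the 28 February 2019 act, accrual under the later-of rule falls on 9 October 2020.
The untolled deadline — 1 year after 9 October 2020 — is 9 October 2021.
Because the written tolling agreement ran from 11 November 2020 to 15 November 2021, the deadline is extended by 369 days to 13 October 2022.
The period was tolled for 394 days by the emergency suspension of filing deadlines (6 August 2022 to 4 September 2023), pushing the deadline to 11 November 2023.
None of the other events listed affects the running of the period under the stated rules.
Filing on 7 September 2023 beat the 11 November 2023 deadline — the action is timely.

TIMELY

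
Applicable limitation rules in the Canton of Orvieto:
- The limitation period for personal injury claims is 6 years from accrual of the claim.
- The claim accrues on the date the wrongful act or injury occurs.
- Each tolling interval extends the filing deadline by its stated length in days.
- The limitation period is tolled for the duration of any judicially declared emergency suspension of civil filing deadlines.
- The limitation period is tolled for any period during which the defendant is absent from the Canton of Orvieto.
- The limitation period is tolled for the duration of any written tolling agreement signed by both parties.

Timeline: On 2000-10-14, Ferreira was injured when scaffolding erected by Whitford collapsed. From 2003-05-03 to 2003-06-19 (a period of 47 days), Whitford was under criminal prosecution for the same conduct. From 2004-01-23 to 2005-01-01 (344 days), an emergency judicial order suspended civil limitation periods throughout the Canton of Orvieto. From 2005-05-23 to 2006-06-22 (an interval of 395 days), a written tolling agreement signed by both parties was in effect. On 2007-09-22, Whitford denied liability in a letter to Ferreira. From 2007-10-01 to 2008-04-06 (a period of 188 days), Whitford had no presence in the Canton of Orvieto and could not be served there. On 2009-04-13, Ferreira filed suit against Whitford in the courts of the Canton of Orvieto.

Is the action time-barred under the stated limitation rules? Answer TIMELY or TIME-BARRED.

TIMELY

The claim accrued on 2000-10-14, the date of the act.
Adding the 6 years base period to 2000-10-14 gives a deadline of 2006-10-14, before any tolling.
Because the emergency suspension of filing deadlines ran from 2004-01-23 to 2005-01-01, the deadline is extended by 344 days to 2007-09-23.
The period was tolled for 395 days by the written tolling agreement (2005-05-23 to 2006-06-22), pushing the deadline to 2008-10-22.
The defendant's absence from the jurisdiction from 2007-10-01 to 2008-04-06 tolled the period for 188 days, extending the deadline to 2009-04-28.
The pending criminal prosecution from 2003-05-03 to 2003-06-19 does not toll the period, because no stated rule makes a criminal prosecution a tolling event.
None of the other events listed affects the running of the period under the stated rules.
Filing on 2009-04-13 beat the 2009-04-28 deadline — the action is timely.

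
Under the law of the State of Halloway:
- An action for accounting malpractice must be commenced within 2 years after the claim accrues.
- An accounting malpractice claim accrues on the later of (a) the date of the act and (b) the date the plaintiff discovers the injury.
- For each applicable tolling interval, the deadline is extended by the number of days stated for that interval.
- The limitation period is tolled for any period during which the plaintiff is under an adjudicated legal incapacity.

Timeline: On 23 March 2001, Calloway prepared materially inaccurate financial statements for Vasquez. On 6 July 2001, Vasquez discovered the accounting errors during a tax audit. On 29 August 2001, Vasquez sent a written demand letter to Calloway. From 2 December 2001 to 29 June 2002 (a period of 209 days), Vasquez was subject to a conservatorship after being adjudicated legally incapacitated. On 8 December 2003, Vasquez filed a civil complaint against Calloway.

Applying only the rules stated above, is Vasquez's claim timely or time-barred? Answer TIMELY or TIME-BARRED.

Taking the later of the act (23 March 2001) and discovery (6 July 2001), the claim accrued on 6 July 2001.
The untolled deadline — 2 years after 6 July 2001 — is 6 July 2003.
The period was tolled for 209 days by the plaintiff's legal incapacity (2 December 2001 to 29 June 2002), pushing the deadline to 31 January 2004.
None of the other events listed affects the running of the period under the stated rules.
The 8 December 2003 filing precedes the 31 January 2004 deadline; the claim is timely.

TIMELY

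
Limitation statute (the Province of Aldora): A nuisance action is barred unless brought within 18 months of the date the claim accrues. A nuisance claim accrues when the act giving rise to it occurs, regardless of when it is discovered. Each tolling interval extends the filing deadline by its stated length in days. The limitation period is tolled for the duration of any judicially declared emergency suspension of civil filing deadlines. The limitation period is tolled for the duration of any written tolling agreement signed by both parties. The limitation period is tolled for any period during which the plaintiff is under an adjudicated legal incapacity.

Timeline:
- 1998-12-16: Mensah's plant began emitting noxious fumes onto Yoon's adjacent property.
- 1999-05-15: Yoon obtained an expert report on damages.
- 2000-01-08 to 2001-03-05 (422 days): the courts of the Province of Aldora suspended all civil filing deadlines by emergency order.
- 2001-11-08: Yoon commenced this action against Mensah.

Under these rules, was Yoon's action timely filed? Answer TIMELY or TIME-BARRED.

The claim accrued on 1998-12-16, when the wrongful act occurred.
The untolled deadline — 18 months after 1998-12-16 — is 2000-06-16.
Because the emergency suspension of filing deadlines ran from 2000-01-08 to 2001-03-05, the deadline is extended by 422 days to 2001-08-12.
The other events in the timeline have no effect on the limitation period under the stated rules.
Yoon filed on 2001-11-08, after the 2001-08-12 deadline, so the action is time-barred.

TIME-BARRED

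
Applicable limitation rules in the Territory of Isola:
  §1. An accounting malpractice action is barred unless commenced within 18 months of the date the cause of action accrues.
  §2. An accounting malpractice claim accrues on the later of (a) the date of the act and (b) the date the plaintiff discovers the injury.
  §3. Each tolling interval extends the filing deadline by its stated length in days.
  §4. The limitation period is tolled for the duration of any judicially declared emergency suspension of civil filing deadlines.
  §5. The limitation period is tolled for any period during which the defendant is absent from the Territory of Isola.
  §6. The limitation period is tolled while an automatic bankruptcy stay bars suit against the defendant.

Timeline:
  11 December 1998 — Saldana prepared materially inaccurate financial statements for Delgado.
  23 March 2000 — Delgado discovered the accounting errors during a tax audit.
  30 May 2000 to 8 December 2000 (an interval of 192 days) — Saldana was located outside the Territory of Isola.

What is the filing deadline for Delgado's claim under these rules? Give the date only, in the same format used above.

The claim accrued on 23 March 2000 — the later of the 11 December 1998 act and the 23 March 2000 discovery.
The untolled deadline — 18 months after 23 March 2000 — is 23 September 2001.
The period was tolled for 192 days by the defendant's absence from the jurisdiction (30 May 2000 to 8 December 2000), pushing the deadline to 3 April 2002.

3 April 2002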